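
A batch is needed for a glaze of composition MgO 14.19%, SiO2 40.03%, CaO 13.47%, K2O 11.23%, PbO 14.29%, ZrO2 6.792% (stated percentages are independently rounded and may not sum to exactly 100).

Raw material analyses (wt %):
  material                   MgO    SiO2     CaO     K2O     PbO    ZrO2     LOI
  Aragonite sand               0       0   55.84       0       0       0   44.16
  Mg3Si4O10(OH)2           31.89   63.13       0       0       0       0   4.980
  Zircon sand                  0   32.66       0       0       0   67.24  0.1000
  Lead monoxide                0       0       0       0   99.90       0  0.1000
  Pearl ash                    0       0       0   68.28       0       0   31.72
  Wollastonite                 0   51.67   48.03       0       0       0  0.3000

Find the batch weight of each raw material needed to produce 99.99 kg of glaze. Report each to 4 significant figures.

Batch per 99.99 kg glaze:
  Aragonite sand: 9.738 kg
  Mg3Si4O10(OH)2: 44.49 kg
  Zircon sand: 10.10 kg
  Lead monoxide: 14.30 kg
  Pearl ash: 16.45 kg
  Wollastonite: 16.72 kg
Total batch = 111.8 kg; LOI loss = 11.81 kg; yield = 89.44%

Values along the way are displayed, with 4-significant-figure rounding, between the steps; every computation maintains exact precision at each step. Each reported figure is rounded once only; derived quantities are re-derived in exact precision (glass mass, the six compositions, yield, LOI, totals) from the batch weights at 99.99 kg of glass as quoted within the problem or the answer.
Per-oxide target masses for 99.99 kg glaze:
  MgO: 14.19% × 99.99 = 14.19 kg
  SiO2: 40.03% × 99.99 = 40.03 kg
  CaO: 13.47% × 99.99 = 13.47 kg
  K2O: 11.23% × 99.99 = 11.23 kg
  PbO: 14.29% × 99.99 = 14.29 kg
  ZrO2: 6.792% × 99.99 = 6.791 kg
Per-oxide balance check using the reported weights, on the stated basis (sums match the target masses exact up to rounding of places):
  MgO: 44.49·0.3189 = 14.19 kg (target 14.19 kg)
  SiO2: 44.49·0.6313 + 10.10·0.3266 + 16.72·0.5167 = 40.02 kg (target 40.03 kg)
  CaO: 9.738·0.5584 + 16.72·0.4803 = 13.47 kg (target 13.47 kg)
  K2O: 16.45·0.6828 = 11.23 kg (target 11.23 kg)
  PbO: 14.30·0.9990 = 14.29 kg (target 14.29 kg)
  ZrO2: 10.10·0.6724 = 6.791 kg (target 6.791 kg)
Consistency of the glass mass: net batch after ignition = 99.99 kg (the Σ of target masses is 99.99 kg; stated basis 99.99 kg — gaps are rounding artifacts).
Whole-batch sum: Σ batch = 111.8 kg; the LOI term Σ batch·LOI equals 11.81 kg; the yield ratio, glass ÷ batch: 89.44%.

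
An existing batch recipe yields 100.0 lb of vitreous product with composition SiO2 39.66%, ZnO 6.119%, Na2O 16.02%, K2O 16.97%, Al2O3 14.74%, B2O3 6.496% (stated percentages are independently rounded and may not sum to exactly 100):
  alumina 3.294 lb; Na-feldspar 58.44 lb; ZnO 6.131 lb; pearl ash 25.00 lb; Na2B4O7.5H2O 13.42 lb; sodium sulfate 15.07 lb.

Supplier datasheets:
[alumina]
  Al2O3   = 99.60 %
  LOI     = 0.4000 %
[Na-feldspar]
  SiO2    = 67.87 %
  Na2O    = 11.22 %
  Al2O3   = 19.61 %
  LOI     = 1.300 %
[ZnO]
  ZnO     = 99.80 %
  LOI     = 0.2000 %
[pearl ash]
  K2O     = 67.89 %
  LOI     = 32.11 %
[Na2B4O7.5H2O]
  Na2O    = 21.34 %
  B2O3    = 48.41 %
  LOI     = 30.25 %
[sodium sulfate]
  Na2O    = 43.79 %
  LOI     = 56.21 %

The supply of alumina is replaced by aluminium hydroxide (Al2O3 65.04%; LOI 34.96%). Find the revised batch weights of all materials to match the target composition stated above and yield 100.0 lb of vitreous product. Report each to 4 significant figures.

Revised batch per 100.0 lb vitreous product:
  aluminium hydroxide: 5.044 lb
  Na-feldspar: 58.44 lb
  ZnO: 6.131 lb
  pearl ash: 25.00 lb
  Na2B4O7.5H2O: 13.42 lb
  sodium sulfate: 15.07 lb
Total batch = 123.1 lb; LOI loss = 23.09 lb

All internal work runs at exact precision throughout — working values are printed (rounded to four significant digits) in the working. Every reported figure is rounded just once. All derived quantities are rebuilt at full precision (six oxide percentages, LOI, the totals, net glass mass, yield) from the batch weights for 100.0 lb of glass, as set out in the problem or the answer.
Per-oxide target masses for 100.0 lb vitreous product:
  SiO2: 39.66% × 100.0 = 39.66 lb
  ZnO: 6.119% × 100.0 = 6.119 lb
  Na2O: 16.02% × 100.0 = 16.02 lb
  K2O: 16.97% × 100.0 = 16.97 lb
  Al2O3: 14.74% × 100.0 = 14.74 lb
  B2O3: 6.496% × 100.0 = 6.496 lb
Verifying the oxide balance with the batch weights as given, under the basis named above (sum by sum, the targets are met up to rounding of the answer):
  SiO2: 58.44·0.6787 = 39.66 lb (target 39.66 lb)
  ZnO: 6.131·0.9980 = 6.119 lb (target 6.119 lb)
  Na2O: 58.44·0.1122 + 13.42·0.2134 + 15.07·0.4379 = 16.02 lb (target 16.02 lb)
  K2O: 25.00·0.6789 = 16.97 lb (target 16.97 lb)
  Al2O3: 5.044·0.6504 + 58.44·0.1961 = 14.74 lb (target 14.74 lb)
  B2O3: 13.42·0.4841 = 6.497 lb (target 6.496 lb)
The glass-mass cross-check: the batch minus its LOI: 100.0 lb (the targets, summed, come to 100.0 lb; with the basis standing at 100.0 lb — a pure rounding effect).
Adding the batch up: Σ batch = 123.1 lb; the LOI term Σ batch·LOI equals 23.09 lb; glass ÷ batch gives a yield of 81.24%.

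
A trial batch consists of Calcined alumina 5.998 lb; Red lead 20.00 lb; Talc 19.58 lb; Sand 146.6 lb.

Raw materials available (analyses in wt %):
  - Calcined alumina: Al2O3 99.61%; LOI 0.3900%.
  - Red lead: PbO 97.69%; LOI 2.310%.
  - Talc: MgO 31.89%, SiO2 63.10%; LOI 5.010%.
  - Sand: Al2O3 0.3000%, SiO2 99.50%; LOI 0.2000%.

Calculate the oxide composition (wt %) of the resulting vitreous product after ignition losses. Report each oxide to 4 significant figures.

Glass mass = 190.4 lb (batch 192.2 − LOI 1.760).
Composition: Al2O3 3.369%, MgO 3.279%, SiO2 83.09%, PbO 10.26%

The intermediate values are displayed rounded to four significant figures alongside each step — the whole derivation maintains full precision through every step — each reported result is rounded exactly once; derived quantities, including the yield, the totals, LOI, four oxide percentages, net glass mass, are carried using the weight values per 190.4 lb of glass in exact precision as written in the problem or answer text.
Delivered oxide masses:
  Al2O3: 5.998·0.9961 + 146.6·0.003000 = 6.414 lb
  MgO: 19.58·0.3189 = 6.244 lb
  SiO2: 19.58·0.6310 + 146.6·0.9950 = 158.2 lb
  PbO: 20.00·0.9769 = 19.54 lb
LOI: 5.998·0.003900 + 20.00·0.02310 + 19.58·0.05010 + 146.6·0.002000 = 1.760 lb
Net of LOI, the glass mass = 192.2 − 1.760 = 190.4 lb (the oxide masses sum to this)
wt % = oxide mass / glass mass × 100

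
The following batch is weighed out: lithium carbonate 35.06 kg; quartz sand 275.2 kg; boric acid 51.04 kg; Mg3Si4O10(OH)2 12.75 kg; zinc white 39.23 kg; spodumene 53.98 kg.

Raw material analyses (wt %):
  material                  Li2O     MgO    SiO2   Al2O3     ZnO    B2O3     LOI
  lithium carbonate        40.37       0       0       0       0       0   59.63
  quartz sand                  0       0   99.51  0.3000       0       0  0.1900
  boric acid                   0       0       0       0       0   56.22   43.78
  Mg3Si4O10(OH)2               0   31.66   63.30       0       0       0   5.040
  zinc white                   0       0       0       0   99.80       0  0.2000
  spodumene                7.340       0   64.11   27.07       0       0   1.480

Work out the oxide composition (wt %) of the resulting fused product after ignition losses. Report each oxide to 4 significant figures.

Glass mass = 422.0 kg (batch 467.3 − LOI 45.29).
Composition: Li2O 4.293%, MgO 0.9566%, SiO2 75.01%, Al2O3 3.659%, ZnO 9.278%, B2O3 6.800%

All internal work maintains full precision at all times — the intermediate values are rounded to four significant digits when displayed. Exactly one rounding lands on every reported result; the derived quantities, including the totals, glass mass, the six compositions, the yield, ignition loss, are computed starting from the weights for 422.0 kg of glass at full precision precisely as stated by question or answer.
Per-oxide mass from batch:
  Li2O: 35.06·0.4037 + 53.98·0.07340 = 18.12 kg
  MgO: 12.75·0.3166 = 4.037 kg
  SiO2: 275.2·0.9951 + 12.75·0.6330 + 53.98·0.6411 = 316.5 kg
  Al2O3: 275.2·0.003000 + 53.98·0.2707 = 15.44 kg
  ZnO: 39.23·0.9980 = 39.15 kg
  B2O3: 51.04·0.5622 = 28.69 kg
LOI: 35.06·0.5963 + 275.2·0.001900 + 51.04·0.4378 + 12.75·0.05040 + 39.23·0.002000 + 53.98·0.01480 = 45.29 kg
Glass = total batch minus LOI = 467.3 − 45.29 = 422.0 kg (= the summed oxide contributions)
each oxide over glass, ×100, is wt %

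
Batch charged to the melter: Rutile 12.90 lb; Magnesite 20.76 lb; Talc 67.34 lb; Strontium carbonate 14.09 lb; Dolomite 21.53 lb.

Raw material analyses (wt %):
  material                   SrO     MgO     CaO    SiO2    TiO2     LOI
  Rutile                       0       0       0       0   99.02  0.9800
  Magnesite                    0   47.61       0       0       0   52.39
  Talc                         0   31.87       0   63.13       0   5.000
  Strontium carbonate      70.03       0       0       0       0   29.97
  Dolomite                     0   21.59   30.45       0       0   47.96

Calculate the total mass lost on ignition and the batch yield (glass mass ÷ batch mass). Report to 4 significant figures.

Working values are printed, rounded to four significant figures, within the worked lines. All internal work maintains full precision at every stage — a single rounding finalizes every reported value; derived quantities (the yield, LOI, the totals, net glass mass, five oxide percentages) are recomputed at exact precision from the batch weights on 107.7 lb of glass, as quoted within question or answer.
LOI of each material in turn:
  Rutile: 12.90 × 0.009800 = 0.1264 lb
  Magnesite: 20.76 × 0.5239 = 10.88 lb
  Talc: 67.34 × 0.05000 = 3.367 lb
  Strontium carbonate: 14.09 × 0.2997 = 4.223 lb
  Dolomite: 21.53 × 0.4796 = 10.33 lb
Total LOI = 28.92 lb
Glass = batch − LOI = 136.6 − 28.92 = 107.7 lb

LOI loss = 28.92 lb; glass = 107.7 lb; yield = 78.83%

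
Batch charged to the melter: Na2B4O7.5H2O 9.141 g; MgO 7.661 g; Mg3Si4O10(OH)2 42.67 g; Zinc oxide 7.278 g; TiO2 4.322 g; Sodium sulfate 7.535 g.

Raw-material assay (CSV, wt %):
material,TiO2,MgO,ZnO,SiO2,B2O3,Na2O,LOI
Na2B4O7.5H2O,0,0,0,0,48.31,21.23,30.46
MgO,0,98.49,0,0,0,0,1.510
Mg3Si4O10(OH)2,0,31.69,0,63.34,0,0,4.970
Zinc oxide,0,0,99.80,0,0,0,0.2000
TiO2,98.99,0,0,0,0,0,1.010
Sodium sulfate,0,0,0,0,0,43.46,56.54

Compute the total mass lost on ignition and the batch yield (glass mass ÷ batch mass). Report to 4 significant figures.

The intermediate values appear, rounded to 4 significant digits, on the page; the whole derivation holds full precision from first step to last. A single rounding completes each reported figure; derived quantities are carried at exact precision (net glass mass, the six compositions, LOI, totals, yield) using the weight values on 69.27 g of glass, precisely as stated by the problem or the answer.
Material-by-material LOI:
  Na2B4O7.5H2O: 9.141 × 0.3046 = 2.784 g
  MgO: 7.661 × 0.01510 = 0.1157 g
  Mg3Si4O10(OH)2: 42.67 × 0.04970 = 2.121 g
  Zinc oxide: 7.278 × 0.002000 = 0.01456 g
  TiO2: 4.322 × 0.01010 = 0.04365 g
  Sodium sulfate: 7.535 × 0.5654 = 4.260 g
Total LOI = 9.339 g
Glass = batch − LOI = 78.61 − 9.339 = 69.27 g

LOI loss = 9.339 g; glass = 69.27 g; yield = 88.12%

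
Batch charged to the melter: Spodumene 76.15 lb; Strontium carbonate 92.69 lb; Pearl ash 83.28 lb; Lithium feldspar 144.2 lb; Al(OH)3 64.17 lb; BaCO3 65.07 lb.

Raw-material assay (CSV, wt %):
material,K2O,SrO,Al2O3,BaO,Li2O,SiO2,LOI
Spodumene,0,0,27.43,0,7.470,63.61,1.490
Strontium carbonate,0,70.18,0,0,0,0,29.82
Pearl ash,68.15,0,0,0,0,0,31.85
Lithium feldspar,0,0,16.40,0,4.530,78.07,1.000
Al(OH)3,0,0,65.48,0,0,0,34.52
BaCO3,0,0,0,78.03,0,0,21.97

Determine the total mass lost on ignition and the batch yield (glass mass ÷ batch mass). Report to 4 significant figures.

The intermediate values are shown rounded off to 4 significant figures at each printed step; the whole derivation keeps full float precision through every step — each reported number is rounded only once; all derived quantities, including yield, the totals, the six compositions, net glass mass, LOI, are computed from the batch weights on 432.4 lb of glass in exact precision as quoted within the problem or answer text.
LOI of each material in turn:
  Spodumene: 76.15 × 0.01490 = 1.135 lb
  Strontium carbonate: 92.69 × 0.2982 = 27.64 lb
  Pearl ash: 83.28 × 0.3185 = 26.52 lb
  Lithium feldspar: 144.2 × 0.01000 = 1.442 lb
  Al(OH)3: 64.17 × 0.3452 = 22.15 lb
  BaCO3: 65.07 × 0.2197 = 14.30 lb
Total LOI = 93.19 lb
Glass = batch − LOI = 525.6 − 93.19 = 432.4 lb

LOI loss = 93.19 lb; glass = 432.4 lb; yield = 82.27%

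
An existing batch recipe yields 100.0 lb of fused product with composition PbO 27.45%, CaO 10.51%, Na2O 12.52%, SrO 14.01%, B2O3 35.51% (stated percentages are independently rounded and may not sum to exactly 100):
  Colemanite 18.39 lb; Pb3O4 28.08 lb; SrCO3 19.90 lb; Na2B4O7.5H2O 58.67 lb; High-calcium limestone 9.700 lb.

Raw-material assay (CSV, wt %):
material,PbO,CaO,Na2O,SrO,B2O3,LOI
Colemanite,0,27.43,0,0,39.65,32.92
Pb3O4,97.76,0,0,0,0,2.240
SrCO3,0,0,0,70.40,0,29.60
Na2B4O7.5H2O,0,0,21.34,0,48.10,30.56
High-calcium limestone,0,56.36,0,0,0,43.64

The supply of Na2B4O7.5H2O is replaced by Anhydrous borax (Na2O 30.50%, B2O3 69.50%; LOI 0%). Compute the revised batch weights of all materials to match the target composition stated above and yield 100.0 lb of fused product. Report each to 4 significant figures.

The whole derivation maintains exact precision in every operation — intermediates are shown (rounded to 4 significant figures) within the worked lines. Each reported value takes exactly one rounding; all derived quantities are computed in exact precision (the five compositions, ignition loss, the totals, glass mass, yield) starting from the weights on 100.0 lb of glass exactly as printed in either problem or answer.
Oxide mass targets, per 100.0 lb fused product:
  PbO: 27.45% × 100.0 = 27.45 lb
  CaO: 10.51% × 100.0 = 10.51 lb
  Na2O: 12.52% × 100.0 = 12.52 lb
  SrO: 14.01% × 100.0 = 14.01 lb
  B2O3: 35.51% × 100.0 = 35.51 lb
Mass-balance tally per oxide using the reported weights, versus the basis set out (target by target, the sums agree given rounding of the digits):
  PbO: 28.08·0.9776 = 27.45 lb (target 27.45 lb)
  CaO: 17.61·0.2743 + 10.08·0.5636 = 10.51 lb (target 10.51 lb)
  Na2O: 41.05·0.3050 = 12.52 lb (target 12.52 lb)
  SrO: 19.90·0.7040 = 14.01 lb (target 14.01 lb)
  B2O3: 17.61·0.3965 + 41.05·0.6950 = 35.51 lb (target 35.51 lb)
Glass-mass sanity pass: whole batch net of LOI = 100.0 lb (summing oxide targets gives 100.0 lb; with the basis standing at 100.0 lb — rounding explains the deltas).
Whole-batch sum: Σ batch = 116.7 lb; the LOI term Σ batch·LOI equals 16.72 lb; yield = glass ÷ total batch = 85.68%.

Revised batch per 100.0 lb fused product:
  Colemanite: 17.61 lb
  Pb3O4: 28.08 lb
  SrCO3: 19.90 lb
  Anhydrous borax: 41.05 lb
  High-calcium limestone: 10.08 lb
Total batch = 116.7 lb; LOI loss = 16.72 lb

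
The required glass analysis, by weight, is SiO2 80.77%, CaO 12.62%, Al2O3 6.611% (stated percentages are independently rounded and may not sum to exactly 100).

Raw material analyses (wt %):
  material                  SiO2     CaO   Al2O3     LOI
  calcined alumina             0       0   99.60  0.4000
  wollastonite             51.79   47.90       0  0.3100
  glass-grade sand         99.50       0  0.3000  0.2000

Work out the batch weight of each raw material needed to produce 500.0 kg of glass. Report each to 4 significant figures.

Batch per 500.0 kg glass:
  calcined alumina: 32.17 kg
  wollastonite: 131.7 kg
  glass-grade sand: 337.3 kg
Total batch = 501.2 kg; LOI loss = 1.212 kg; yield = 99.76%

Intermediates are shown (rounded to four significant digits) across the worked steps — the working math runs at full precision through the solve. Exactly one rounding lands on each reported result — derived quantities (LOI, the three compositions, the yield, net glass mass, totals) are carried at full precision from the batch weights on 500.0 kg of glass as given in either problem or answer.
Target oxide masses per 500.0 kg glass:
  SiO2: 80.77% × 500.0 = 403.8 kg
  CaO: 12.62% × 500.0 = 63.10 kg
  Al2O3: 6.611% × 500.0 = 33.06 kg
A balance pass over the oxides, working from each reported weight, per the basis as stated (every target is met by its sum modulo rounding of the values):
  SiO2: 131.7·0.5179 + 337.3·0.9950 = 403.8 kg (target 403.8 kg)
  CaO: 131.7·0.4790 = 63.08 kg (target 63.10 kg)
  Al2O3: 32.17·0.9960 + 337.3·0.003000 = 33.05 kg (target 33.06 kg)
Auditing the glass mass value: total batch − LOI = 500.0 kg (oxide target masses add up to 500.0 kg; stated basis 500.0 kg — rounding explains the deltas).
Summing the batch: Σ batch = 501.2 kg; Σ batch·LOI gives LOI loss = 1.212 kg; as yield: glass ÷ batch → 99.76%.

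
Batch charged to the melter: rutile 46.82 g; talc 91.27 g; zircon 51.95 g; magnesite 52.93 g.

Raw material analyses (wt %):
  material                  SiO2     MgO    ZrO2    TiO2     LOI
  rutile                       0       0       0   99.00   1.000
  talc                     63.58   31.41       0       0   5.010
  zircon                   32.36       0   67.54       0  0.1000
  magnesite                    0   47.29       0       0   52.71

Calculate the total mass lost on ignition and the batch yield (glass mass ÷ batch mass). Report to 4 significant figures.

The intermediate values are displayed, rounded to four significant figures, between the steps. Exact precision is carried at each step; every reported value takes exactly one rounding; all derived quantities, which include four oxide percentages, net glass mass, ignition loss, the yield, the totals, are recomputed at full float precision, as given in the problem or answer text, starting from the weights on 210.0 g of glass.
LOI of each material in turn:
  rutile: 46.82 × 0.01000 = 0.4682 g
  talc: 91.27 × 0.05010 = 4.573 g
  zircon: 51.95 × 0.001000 = 0.05195 g
  magnesite: 52.93 × 0.5271 = 27.90 g
Total LOI = 32.99 g
Glass = batch − LOI = 243.0 − 32.99 = 210.0 g

LOI loss = 32.99 g; glass = 210.0 g; yield = 86.42%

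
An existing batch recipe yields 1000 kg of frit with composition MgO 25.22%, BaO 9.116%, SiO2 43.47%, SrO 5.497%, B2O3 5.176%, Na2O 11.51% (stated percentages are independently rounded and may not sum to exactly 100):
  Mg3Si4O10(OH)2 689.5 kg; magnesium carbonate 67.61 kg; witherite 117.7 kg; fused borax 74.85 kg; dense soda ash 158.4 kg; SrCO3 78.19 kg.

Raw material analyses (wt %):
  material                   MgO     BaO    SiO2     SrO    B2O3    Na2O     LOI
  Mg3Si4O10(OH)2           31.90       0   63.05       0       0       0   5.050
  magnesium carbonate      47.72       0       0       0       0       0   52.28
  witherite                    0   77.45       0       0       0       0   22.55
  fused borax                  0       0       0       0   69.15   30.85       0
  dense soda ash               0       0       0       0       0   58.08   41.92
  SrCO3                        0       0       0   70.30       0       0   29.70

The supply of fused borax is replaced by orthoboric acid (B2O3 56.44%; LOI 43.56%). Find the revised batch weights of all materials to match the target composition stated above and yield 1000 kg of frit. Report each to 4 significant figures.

Revised batch per 1000 kg frit:
  Mg3Si4O10(OH)2: 689.5 kg
  magnesium carbonate: 67.61 kg
  witherite: 117.7 kg
  orthoboric acid: 91.71 kg
  dense soda ash: 198.2 kg
  SrCO3: 78.19 kg
Total batch = 1243 kg; LOI loss = 243.0 kg

Each numeric step runs at full precision at every stage. In-progress results are shown (rounded to 4 significant figures) when written out; every reported number takes just one rounding; all derived quantities, including LOI, yield, totals, net glass mass, the six compositions, are recomputed starting from the weights at 1000 kg of glass at full float precision as written in question or answer.
Target oxide masses per 1000 kg frit:
  MgO: 25.22% × 1000 = 252.2 kg
  BaO: 9.116% × 1000 = 91.16 kg
  SiO2: 43.47% × 1000 = 434.7 kg
  SrO: 5.497% × 1000 = 54.97 kg
  B2O3: 5.176% × 1000 = 51.76 kg
  Na2O: 11.51% × 1000 = 115.1 kg
Checking each oxide sum with the batch weights as given, relative to the basis at hand (target by target, the sums agree inside rounding margins):
  MgO: 689.5·0.3190 + 67.61·0.4772 = 252.2 kg (target 252.2 kg)
  BaO: 117.7·0.7745 = 91.16 kg (target 91.16 kg)
  SiO2: 689.5·0.6305 = 434.7 kg (target 434.7 kg)
  SrO: 78.19·0.7030 = 54.97 kg (target 54.97 kg)
  B2O3: 91.71·0.5644 = 51.76 kg (target 51.76 kg)
  Na2O: 198.2·0.5808 = 115.1 kg (target 115.1 kg)
Glass-mass closure: batch Σ − ignition loss = 999.9 kg (oxide target masses add up to 999.9 kg; stated basis 1000 kg — a pure rounding effect).
Batch total: Σ batch = 1243 kg; LOI loss = Σ batch·LOI = 243.0 kg; yield, glass over the total, = 80.45%.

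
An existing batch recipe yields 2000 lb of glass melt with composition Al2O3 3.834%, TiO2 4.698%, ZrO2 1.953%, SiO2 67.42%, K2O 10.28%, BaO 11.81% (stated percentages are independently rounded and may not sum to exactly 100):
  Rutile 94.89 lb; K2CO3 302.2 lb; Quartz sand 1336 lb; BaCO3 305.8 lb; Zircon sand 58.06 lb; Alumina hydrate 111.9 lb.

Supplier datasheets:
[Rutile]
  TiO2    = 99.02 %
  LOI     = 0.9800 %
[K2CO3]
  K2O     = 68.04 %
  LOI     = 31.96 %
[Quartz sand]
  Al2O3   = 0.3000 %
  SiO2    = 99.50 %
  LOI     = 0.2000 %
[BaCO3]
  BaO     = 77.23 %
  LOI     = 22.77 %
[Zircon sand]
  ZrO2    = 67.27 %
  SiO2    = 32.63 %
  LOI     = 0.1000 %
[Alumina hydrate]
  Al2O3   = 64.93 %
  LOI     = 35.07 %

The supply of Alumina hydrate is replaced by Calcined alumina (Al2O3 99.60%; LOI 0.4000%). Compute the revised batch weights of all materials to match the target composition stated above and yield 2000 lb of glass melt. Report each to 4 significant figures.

Working values are printed, with 4-significant-figure rounding, in the working. The whole derivation carries full precision at every stage; a single rounding produces every reported value. All derived quantities are re-derived starting from the weights on 2000 lb of glass in full precision (yield, totals, glass mass, the six compositions, LOI), as written in question or answer.
Oxide-by-oxide targets in 2000 lb glass melt:
  Al2O3: 3.834% × 2000 = 76.68 lb
  TiO2: 4.698% × 2000 = 93.96 lb
  ZrO2: 1.953% × 2000 = 39.06 lb
  SiO2: 67.42% × 2000 = 1348 lb
  K2O: 10.28% × 2000 = 205.6 lb
  BaO: 11.81% × 2000 = 236.2 lb
Oxide-by-oxide audit working from each reported weight, on the stated basis (delivered sums recover each target inside rounding margins):
  Al2O3: 1336·0.003000 + 72.96·0.9960 = 76.68 lb (target 76.68 lb)
  TiO2: 94.89·0.9902 = 93.96 lb (target 93.96 lb)
  ZrO2: 58.06·0.6727 = 39.06 lb (target 39.06 lb)
  SiO2: 1336·0.9950 + 58.06·0.3263 = 1348 lb (target 1348 lb)
  K2O: 302.2·0.6804 = 205.6 lb (target 205.6 lb)
  BaO: 305.8·0.7723 = 236.2 lb (target 236.2 lb)
The glass-mass cross-check: batch Σ − ignition loss = 2000 lb (oxide target masses add up to 2000 lb; stated basis 2000 lb — gaps are rounding artifacts).
Batch total: Σ batch = 2170 lb; the LOI term Σ batch·LOI equals 170.2 lb; yield = glass ÷ total batch = 92.16%.

Revised batch per 2000 lb glass melt:
  Rutile: 94.89 lb
  K2CO3: 302.2 lb
  Quartz sand: 1336 lb
  BaCO3: 305.8 lb
  Zircon sand: 58.06 lb
  Calcined alumina: 72.96 lb
Total batch = 2170 lb; LOI loss = 170.2 lb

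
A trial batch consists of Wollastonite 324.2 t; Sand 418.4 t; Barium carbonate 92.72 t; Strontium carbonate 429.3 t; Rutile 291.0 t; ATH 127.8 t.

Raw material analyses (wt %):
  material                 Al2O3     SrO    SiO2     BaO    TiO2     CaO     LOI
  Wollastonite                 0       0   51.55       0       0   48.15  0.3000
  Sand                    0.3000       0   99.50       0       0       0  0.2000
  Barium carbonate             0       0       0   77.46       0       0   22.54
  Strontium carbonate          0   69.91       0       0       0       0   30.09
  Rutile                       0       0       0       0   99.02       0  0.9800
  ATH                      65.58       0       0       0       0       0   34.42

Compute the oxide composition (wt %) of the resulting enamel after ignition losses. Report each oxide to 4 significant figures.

Glass mass = 1485 t (batch 1683 − LOI 198.7).
Composition: Al2O3 5.730%, SrO 20.21%, SiO2 39.30%, BaO 4.837%, TiO2 19.41%, CaO 10.51%

In-progress results are displayed rounded to four significant digits at each printed step. All arithmetic carries full float precision end to end. Every reported number is rounded once only; all derived quantities are recomputed starting from the weights on 1485 t of glass at exact precision (the yield, six oxide percentages, glass mass, the totals, ignition loss), as set out in the problem or answer text.
Mass of each oxide from the mix:
  Al2O3: 418.4·0.003000 + 127.8·0.6558 = 85.07 t
  SrO: 429.3·0.6991 = 300.1 t
  SiO2: 324.2·0.5155 + 418.4·0.9950 = 583.4 t
  BaO: 92.72·0.7746 = 71.82 t
  TiO2: 291.0·0.9902 = 288.1 t
  CaO: 324.2·0.4815 = 156.1 t
LOI: 324.2·0.003000 + 418.4·0.002000 + 92.72·0.2254 + 429.3·0.3009 + 291.0·0.009800 + 127.8·0.3442 = 198.7 t
Glass = total batch minus LOI = 1683 − 198.7 = 1485 t (consistent with Σ oxide mass)
wt % = 100 × oxide mass / glass mass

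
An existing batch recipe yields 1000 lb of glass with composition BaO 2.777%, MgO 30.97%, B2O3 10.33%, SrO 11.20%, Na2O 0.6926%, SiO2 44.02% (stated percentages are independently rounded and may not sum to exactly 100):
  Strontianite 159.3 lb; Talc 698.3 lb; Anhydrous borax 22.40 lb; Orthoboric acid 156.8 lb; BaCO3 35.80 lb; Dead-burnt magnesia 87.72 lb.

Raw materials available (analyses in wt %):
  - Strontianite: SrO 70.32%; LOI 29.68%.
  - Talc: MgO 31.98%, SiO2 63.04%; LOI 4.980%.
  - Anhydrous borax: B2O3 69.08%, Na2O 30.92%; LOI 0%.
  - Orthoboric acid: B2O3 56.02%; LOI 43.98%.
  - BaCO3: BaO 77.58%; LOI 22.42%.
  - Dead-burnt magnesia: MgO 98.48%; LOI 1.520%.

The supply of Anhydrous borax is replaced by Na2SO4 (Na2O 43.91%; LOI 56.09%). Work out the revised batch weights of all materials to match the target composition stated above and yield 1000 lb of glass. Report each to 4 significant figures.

Revised batch per 1000 lb glass:
  Strontianite: 159.3 lb
  Talc: 698.3 lb
  Na2SO4: 15.77 lb
  Orthoboric acid: 184.4 lb
  BaCO3: 35.80 lb
  Dead-burnt magnesia: 87.72 lb
Total batch = 1181 lb; LOI loss = 181.4 lb

All internal work carries full float precision through every step. In-progress results are shown rounded off to 4 significant figures between the steps. Exactly one rounding is applied to every reported figure — the derived quantities (glass mass, the yield, six oxide percentages, LOI, totals) are rebuilt from the batch weights at 1000 lb of glass in full float precision, as quoted within question or answer.
Oxide-by-oxide targets in 1000 lb glass:
  BaO: 2.777% × 1000 = 27.77 lb
  MgO: 30.97% × 1000 = 309.7 lb
  B2O3: 10.33% × 1000 = 103.3 lb
  SrO: 11.20% × 1000 = 112.0 lb
  Na2O: 0.6926% × 1000 = 6.926 lb
  SiO2: 44.02% × 1000 = 440.2 lb
Verifying the oxide balance given the weights on record, for the quoted basis mass (target by target, the sums agree once rounding is allowed for):
  BaO: 35.80·0.7758 = 27.77 lb (target 27.77 lb)
  MgO: 698.3·0.3198 + 87.72·0.9848 = 309.7 lb (target 309.7 lb)
  B2O3: 184.4·0.5602 = 103.3 lb (target 103.3 lb)
  SrO: 159.3·0.7032 = 112.0 lb (target 112.0 lb)
  Na2O: 15.77·0.4391 = 6.925 lb (target 6.926 lb)
  SiO2: 698.3·0.6304 = 440.2 lb (target 440.2 lb)
Glass mass check: net batch after ignition = 999.9 lb (the targets, summed, come to 999.9 lb; stated basis 1000 lb — deltas are rounding alone).
Adding the batch up: Σ batch = 1181 lb; loss to ignition Σ batch·LOI = 181.4 lb; glass ÷ batch gives a yield of 84.65%.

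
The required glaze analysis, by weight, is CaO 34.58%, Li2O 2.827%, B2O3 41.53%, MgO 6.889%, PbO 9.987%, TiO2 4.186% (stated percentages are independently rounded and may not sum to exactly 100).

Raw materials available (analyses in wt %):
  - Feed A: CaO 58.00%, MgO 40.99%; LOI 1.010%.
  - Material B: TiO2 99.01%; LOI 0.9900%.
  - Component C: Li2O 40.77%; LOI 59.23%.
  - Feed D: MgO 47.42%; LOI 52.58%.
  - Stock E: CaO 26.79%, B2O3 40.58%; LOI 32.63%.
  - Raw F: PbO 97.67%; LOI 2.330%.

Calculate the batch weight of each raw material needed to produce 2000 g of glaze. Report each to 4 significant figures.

Batch per 2000 g glaze:
  Feed A: 247.0 g
  Material B: 84.56 g
  Component C: 138.7 g
  Feed D: 77.05 g
  Stock E: 2047 g
  Raw F: 204.5 g
Total batch = 2799 g; LOI loss = 798.7 g; yield = 71.46%

The working math runs at full float precision through every step; intermediates appear (rounded to four significant digits) as written — each reported result takes just one rounding; the derived quantities are rebuilt from the weighed amounts for 2000 g of glass in full float precision (the totals, the six compositions, glass mass, yield, LOI), as written in the problem or answer text.
Oxide mass targets, per 2000 g glaze:
  CaO: 34.58% × 2000 = 691.6 g
  Li2O: 2.827% × 2000 = 56.54 g
  B2O3: 41.53% × 2000 = 830.6 g
  MgO: 6.889% × 2000 = 137.8 g
  PbO: 9.987% × 2000 = 199.7 g
  TiO2: 4.186% × 2000 = 83.72 g
Mass-balance tally per oxide using the reported weights, for the quoted basis mass (oxide sums agree with the targets up to rounding of the answer):
  CaO: 247.0·0.5800 + 2047·0.2679 = 691.7 g (target 691.6 g)
  Li2O: 138.7·0.4077 = 56.55 g (target 56.54 g)
  B2O3: 2047·0.4058 = 830.7 g (target 830.6 g)
  MgO: 247.0·0.4099 + 77.05·0.4742 = 137.8 g (target 137.8 g)
  PbO: 204.5·0.9767 = 199.7 g (target 199.7 g)
  TiO2: 84.56·0.9901 = 83.72 g (target 83.72 g)
Auditing the glass mass value: whole batch net of LOI = 2000 g (the targets, summed, come to 2000 g; stated basis 2000 g — differing by rounding only).
Batch grand total — Σ batch = 2799 g; LOI loss = Σ batch·LOI = 798.7 g; glass ÷ batch gives a yield of 71.46%.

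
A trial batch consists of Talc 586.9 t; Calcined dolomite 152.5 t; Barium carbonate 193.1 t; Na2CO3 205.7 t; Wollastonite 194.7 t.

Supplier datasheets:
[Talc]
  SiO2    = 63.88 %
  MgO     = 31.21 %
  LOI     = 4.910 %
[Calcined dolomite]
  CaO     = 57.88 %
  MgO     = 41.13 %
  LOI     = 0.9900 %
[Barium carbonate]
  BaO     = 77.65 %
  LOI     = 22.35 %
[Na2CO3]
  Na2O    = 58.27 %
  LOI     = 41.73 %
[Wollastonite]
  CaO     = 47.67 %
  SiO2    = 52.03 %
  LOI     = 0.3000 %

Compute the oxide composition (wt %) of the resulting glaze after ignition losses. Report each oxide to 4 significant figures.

Glass mass = 1173 t (batch 1333 − LOI 159.9).
Composition: Na2O 10.22%, CaO 15.44%, SiO2 40.60%, BaO 12.78%, MgO 20.96%

All arithmetic runs at exact precision through every step. The intermediate values are shown rounded to four significant figures when written out; each reported value takes a single rounding — the derived quantities, which include yield, the five compositions, glass mass, ignition loss, totals, are re-derived in exact precision, as written in question or answer, from the batch weights at 1173 t of glass.
Mass of each oxide from the mix:
  Na2O: 205.7·0.5827 = 119.9 t
  CaO: 152.5·0.5788 + 194.7·0.4767 = 181.1 t
  SiO2: 586.9·0.6388 + 194.7·0.5203 = 476.2 t
  BaO: 193.1·0.7765 = 149.9 t
  MgO: 586.9·0.3121 + 152.5·0.4113 = 245.9 t
LOI: 586.9·0.04910 + 152.5·0.009900 + 193.1·0.2235 + 205.7·0.4173 + 194.7·0.003000 = 159.9 t
The glass mass, total less LOI, = 1333 − 159.9 = 1173 t (= the summed oxide contributions)
oxide / glass × 100 gives the wt %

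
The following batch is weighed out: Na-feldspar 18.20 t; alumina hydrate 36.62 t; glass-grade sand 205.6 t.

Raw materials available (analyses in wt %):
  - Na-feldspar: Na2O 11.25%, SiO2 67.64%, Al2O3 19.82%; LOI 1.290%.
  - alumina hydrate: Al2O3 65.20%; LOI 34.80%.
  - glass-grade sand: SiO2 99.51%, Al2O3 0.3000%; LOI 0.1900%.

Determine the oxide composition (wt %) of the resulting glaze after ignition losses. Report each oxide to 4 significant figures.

Glass mass = 247.1 t (batch 260.4 − LOI 13.37).
Composition: Na2O 0.8288%, SiO2 87.80%, Al2O3 11.37%

In-progress results appear rounded to four significant digits across the worked steps. Each numeric step keeps full float precision through every step. Each reported figure undergoes a single rounding — derived quantities, which include yield, glass mass, LOI, the three compositions, the totals, are carried at exact precision, exactly as shown in either problem or answer, using the weight values for 247.1 t of glass.
Oxide masses out of the charge:
  Na2O: 18.20·0.1125 = 2.047 t
  SiO2: 18.20·0.6764 + 205.6·0.9951 = 216.9 t
  Al2O3: 18.20·0.1982 + 36.62·0.6520 + 205.6·0.003000 = 28.10 t
LOI: 18.20·0.01290 + 36.62·0.3480 + 205.6·0.001900 = 13.37 t
Glass mass = batch − LOI = 260.4 − 13.37 = 247.1 t (the oxide masses sum to this)
each wt % is 100 × oxide ÷ glass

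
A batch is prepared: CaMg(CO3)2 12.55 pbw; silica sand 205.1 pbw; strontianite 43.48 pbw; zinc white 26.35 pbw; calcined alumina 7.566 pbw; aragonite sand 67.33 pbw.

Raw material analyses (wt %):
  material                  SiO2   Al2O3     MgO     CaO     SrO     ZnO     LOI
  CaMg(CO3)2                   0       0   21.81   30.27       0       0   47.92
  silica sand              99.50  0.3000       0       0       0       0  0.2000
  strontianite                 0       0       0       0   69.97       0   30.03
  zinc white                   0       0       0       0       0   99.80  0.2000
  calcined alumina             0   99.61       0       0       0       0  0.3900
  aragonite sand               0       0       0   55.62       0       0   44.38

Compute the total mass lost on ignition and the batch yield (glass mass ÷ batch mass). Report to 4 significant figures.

In-progress results are shown, rounded to four significant digits, in the working; every computation runs at full float precision at every stage — each reported value carries a single rounding; all derived quantities are computed using the weight values on 312.9 pbw of glass at exact precision (the yield, six oxide percentages, net glass mass, LOI, totals) as they appear in the question or the answer.
Each material's LOI contribution:
  CaMg(CO3)2: 12.55 × 0.4792 = 6.014 pbw
  silica sand: 205.1 × 0.002000 = 0.4102 pbw
  strontianite: 43.48 × 0.3003 = 13.06 pbw
  zinc white: 26.35 × 0.002000 = 0.05270 pbw
  calcined alumina: 7.566 × 0.003900 = 0.02951 pbw
  aragonite sand: 67.33 × 0.4438 = 29.88 pbw
Total LOI = 49.44 pbw
Glass = batch − LOI = 362.4 − 49.44 = 312.9 pbw

LOI loss = 49.44 pbw; glass = 312.9 pbw; yield = 86.36%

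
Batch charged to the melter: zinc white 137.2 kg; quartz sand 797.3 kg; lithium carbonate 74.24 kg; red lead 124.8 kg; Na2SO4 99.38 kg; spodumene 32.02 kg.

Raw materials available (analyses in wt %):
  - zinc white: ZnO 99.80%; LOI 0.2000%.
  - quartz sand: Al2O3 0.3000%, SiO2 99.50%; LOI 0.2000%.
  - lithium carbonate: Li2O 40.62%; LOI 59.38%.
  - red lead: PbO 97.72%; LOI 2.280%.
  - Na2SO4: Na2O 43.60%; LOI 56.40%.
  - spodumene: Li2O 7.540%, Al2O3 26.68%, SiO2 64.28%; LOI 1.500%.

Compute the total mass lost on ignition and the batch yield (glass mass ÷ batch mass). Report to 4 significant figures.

LOI loss = 105.3 kg; glass = 1160 kg; yield = 91.67%

Working values are shown (rounded to 4 significant figures) within the worked lines; each numeric step runs at exact precision at each step — every reported result is rounded a single time; derived quantities, including the totals, glass mass, the six compositions, LOI, the yield, are carried using the weight values for 1160 kg of glass in full float precision, as given in the problem or answer text.
Loss on ignition, line by line:
  zinc white: 137.2 × 0.002000 = 0.2744 kg
  quartz sand: 797.3 × 0.002000 = 1.595 kg
  lithium carbonate: 74.24 × 0.5938 = 44.08 kg
  red lead: 124.8 × 0.02280 = 2.845 kg
  Na2SO4: 99.38 × 0.5640 = 56.05 kg
  spodumene: 32.02 × 0.01500 = 0.4803 kg
Total LOI = 105.3 kg
Glass = batch − LOI = 1265 − 105.3 = 1160 kg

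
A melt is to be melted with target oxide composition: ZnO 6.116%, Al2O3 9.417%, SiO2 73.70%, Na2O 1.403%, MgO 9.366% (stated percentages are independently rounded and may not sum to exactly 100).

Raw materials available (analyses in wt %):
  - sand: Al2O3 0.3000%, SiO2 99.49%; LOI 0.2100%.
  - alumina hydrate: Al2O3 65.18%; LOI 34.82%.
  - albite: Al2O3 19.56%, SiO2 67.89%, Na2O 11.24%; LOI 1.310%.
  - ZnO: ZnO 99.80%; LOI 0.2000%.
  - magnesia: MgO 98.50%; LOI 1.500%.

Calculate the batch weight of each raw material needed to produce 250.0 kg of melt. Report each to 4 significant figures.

Mid-chain values are displayed with 4-significant-figure rounding across the worked steps. The whole derivation keeps full precision in every operation; each reported figure is rounded a single time — all derived quantities, including five oxide percentages, glass mass, LOI, the totals, yield, are carried from the batch weights for 250.0 kg of glass at exact precision exactly as shown in either problem or answer.
Target masses of each oxide per 250.0 kg melt:
  ZnO: 6.116% × 250.0 = 15.29 kg
  Al2O3: 9.417% × 250.0 = 23.54 kg
  SiO2: 73.70% × 250.0 = 184.2 kg
  Na2O: 1.403% × 250.0 = 3.508 kg
  MgO: 9.366% × 250.0 = 23.42 kg
Per-oxide balance check given the weights on record, against the basis in use (summed amounts equal target values exact up to rounding of places):
  ZnO: 15.32·0.9980 = 15.29 kg (target 15.29 kg)
  Al2O3: 163.9·0.003000 + 26.00·0.6518 + 31.21·0.1956 = 23.54 kg (target 23.54 kg)
  SiO2: 163.9·0.9949 + 31.21·0.6789 = 184.3 kg (target 184.2 kg)
  Na2O: 31.21·0.1124 = 3.508 kg (target 3.508 kg)
  MgO: 23.77·0.9850 = 23.41 kg (target 23.42 kg)
Mass balance on the glass: the batch minus its LOI: 250.0 kg (summing oxide targets gives 250.0 kg; the stated basis being 250.0 kg — gaps are rounding artifacts).
Total batch = Σ batch = 260.2 kg; loss to ignition Σ batch·LOI = 10.19 kg; yield = glass ÷ total batch = 96.08%.

Batch per 250.0 kg melt:
  sand: 163.9 kg
  alumina hydrate: 26.00 kg
  albite: 31.21 kg
  ZnO: 15.32 kg
  magnesia: 23.77 kg
Total batch = 260.2 kg; LOI loss = 10.19 kg; yield = 96.08%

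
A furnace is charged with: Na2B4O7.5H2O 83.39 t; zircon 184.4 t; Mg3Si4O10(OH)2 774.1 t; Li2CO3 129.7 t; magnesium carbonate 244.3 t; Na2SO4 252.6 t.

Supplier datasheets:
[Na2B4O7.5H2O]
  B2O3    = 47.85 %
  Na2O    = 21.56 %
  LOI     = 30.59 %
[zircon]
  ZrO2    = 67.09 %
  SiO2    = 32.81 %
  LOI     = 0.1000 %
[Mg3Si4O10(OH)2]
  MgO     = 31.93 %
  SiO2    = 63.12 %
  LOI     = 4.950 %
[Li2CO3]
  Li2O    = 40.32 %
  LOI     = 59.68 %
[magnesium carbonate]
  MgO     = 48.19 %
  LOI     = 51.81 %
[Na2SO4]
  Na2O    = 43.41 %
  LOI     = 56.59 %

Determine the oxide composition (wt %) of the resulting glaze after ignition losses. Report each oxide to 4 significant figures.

Values along the way are displayed, rounded to four significant figures, across the worked steps — every computation maintains exact precision in all steps. Exactly one rounding is applied to every reported value — all derived quantities, including ignition loss, six oxide percentages, yield, totals, glass mass, are rebuilt from the weighed amounts on 1258 t of glass at full float precision precisely as stated by the problem or answer text.
Delivered oxide masses:
  MgO: 774.1·0.3193 + 244.3·0.4819 = 364.9 t
  Li2O: 129.7·0.4032 = 52.30 t
  ZrO2: 184.4·0.6709 = 123.7 t
  B2O3: 83.39·0.4785 = 39.90 t
  Na2O: 83.39·0.2156 + 252.6·0.4341 = 127.6 t
  SiO2: 184.4·0.3281 + 774.1·0.6312 = 549.1 t
LOI: 83.39·0.3059 + 184.4·0.001000 + 774.1·0.04950 + 129.7·0.5968 + 244.3·0.5181 + 252.6·0.5659 = 410.9 t
Glass mass = batch − LOI = 1668 − 410.9 = 1258 t (consistent with Σ oxide mass)
wt % = oxide mass / glass mass × 100

Glass mass = 1258 t (batch 1668 − LOI 410.9).
Composition: MgO 29.02%, Li2O 4.158%, ZrO2 9.838%, B2O3 3.173%, Na2O 10.15%, SiO2 43.67%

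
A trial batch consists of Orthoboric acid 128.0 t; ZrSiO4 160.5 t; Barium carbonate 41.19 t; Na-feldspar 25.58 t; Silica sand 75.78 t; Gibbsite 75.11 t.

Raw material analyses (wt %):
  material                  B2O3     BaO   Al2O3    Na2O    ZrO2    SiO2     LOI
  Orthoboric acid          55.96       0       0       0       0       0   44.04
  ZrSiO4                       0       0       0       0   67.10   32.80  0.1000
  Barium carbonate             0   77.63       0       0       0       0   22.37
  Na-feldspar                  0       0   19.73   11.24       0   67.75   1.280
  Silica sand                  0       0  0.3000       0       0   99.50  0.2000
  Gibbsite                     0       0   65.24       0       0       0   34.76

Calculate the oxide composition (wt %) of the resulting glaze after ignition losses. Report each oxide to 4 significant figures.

Glass mass = 413.8 t (batch 506.2 − LOI 92.33).
Composition: B2O3 17.31%, BaO 7.727%, Al2O3 13.12%, Na2O 0.6948%, ZrO2 26.02%, SiO2 35.13%

Working values appear rounded to 4 significant figures in the printout — the working math maintains exact precision from first step to last — exactly one rounding is applied to each reported result. Derived quantities (yield, six oxide percentages, LOI, totals, glass mass) are rebuilt in full float precision from the weighed amounts for 413.8 t of glass as they appear in either problem or answer.
Mass of each oxide from the mix:
  B2O3: 128.0·0.5596 = 71.63 t
  BaO: 41.19·0.7763 = 31.98 t
  Al2O3: 25.58·0.1973 + 75.78·0.003000 + 75.11·0.6524 = 54.28 t
  Na2O: 25.58·0.1124 = 2.875 t
  ZrO2: 160.5·0.6710 = 107.7 t
  SiO2: 160.5·0.3280 + 25.58·0.6775 + 75.78·0.9950 = 145.4 t
LOI: 128.0·0.4404 + 160.5·0.001000 + 41.19·0.2237 + 25.58·0.01280 + 75.78·0.002000 + 75.11·0.3476 = 92.33 t
Resulting glass, batch − LOI: 506.2 − 92.33 = 413.8 t (matching Σ of the oxides)
wt %: oxide over glass, times 100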